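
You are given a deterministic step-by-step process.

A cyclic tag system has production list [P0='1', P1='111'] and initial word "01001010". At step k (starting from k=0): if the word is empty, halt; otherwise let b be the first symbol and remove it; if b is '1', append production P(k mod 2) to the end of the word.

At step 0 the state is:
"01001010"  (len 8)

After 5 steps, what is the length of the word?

step 0: "01001010"  (len 8)
step 1: "1001010"  (len 7)
step 2: "001010111"  (len 9)
step 3: "01010111"  (len 8)
step 4: "1010111"  (len 7)
step 5: "0101111"  (len 7)

7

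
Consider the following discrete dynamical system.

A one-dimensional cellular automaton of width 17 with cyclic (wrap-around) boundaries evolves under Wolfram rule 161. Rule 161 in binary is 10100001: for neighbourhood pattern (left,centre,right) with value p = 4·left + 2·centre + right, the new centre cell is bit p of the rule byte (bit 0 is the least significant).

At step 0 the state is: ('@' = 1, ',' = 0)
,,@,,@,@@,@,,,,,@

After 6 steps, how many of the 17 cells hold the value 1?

6

step 0: ,,@,,@,@@,@,,,,,@
step 1: ,,,,,,@,,@,,@@@,,
step 2: @@@@@,,,,,,,,@,,@
step 3: @@@@,,@@@@@@,,,,,
step 4: ,@@,,,,@@@@,,@@@,
step 5: ,,,,@@,,@@,,,,@,,
step 6: @@@,,,,,,,,@@,,,@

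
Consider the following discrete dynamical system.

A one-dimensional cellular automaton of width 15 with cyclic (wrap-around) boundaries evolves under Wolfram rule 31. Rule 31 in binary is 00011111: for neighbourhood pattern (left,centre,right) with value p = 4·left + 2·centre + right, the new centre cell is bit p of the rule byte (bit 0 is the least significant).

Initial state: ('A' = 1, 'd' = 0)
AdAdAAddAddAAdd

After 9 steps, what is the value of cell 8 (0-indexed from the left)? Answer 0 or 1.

gen 0: AdAdAAddAddAAdd
gen 1: AdAdAdAAAAAAdAA
gen 2: ddAdAdAddddddAd
gen 3: AAAdAdAAAAAAAAA
gen 4: ddddAdAdddddddd
gen 5: AAAAAdAAAAAAAAA
gen 6: ddddddAdddddddd
gen 7: AAAAAAAAAAAAAAA
gen 8: ddddddddddddddd
gen 9: AAAAAAAAAAAAAAA

1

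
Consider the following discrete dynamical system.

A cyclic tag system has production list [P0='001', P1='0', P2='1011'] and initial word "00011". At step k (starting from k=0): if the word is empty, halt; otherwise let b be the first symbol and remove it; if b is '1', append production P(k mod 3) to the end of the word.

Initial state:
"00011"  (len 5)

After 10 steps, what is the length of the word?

0

k=0  "00011"  (len 5)
k=1  "0011"  (len 4)
k=2  "011"  (len 3)
k=3  "11"  (len 2)
k=4  "1001"  (len 4)
k=5  "0010"  (len 4)
k=6  "010"  (len 3)
k=7  "10"  (len 2)
k=8  "00"  (len 2)
k=9  "0"  (len 1)
k=10  (halted — word empty)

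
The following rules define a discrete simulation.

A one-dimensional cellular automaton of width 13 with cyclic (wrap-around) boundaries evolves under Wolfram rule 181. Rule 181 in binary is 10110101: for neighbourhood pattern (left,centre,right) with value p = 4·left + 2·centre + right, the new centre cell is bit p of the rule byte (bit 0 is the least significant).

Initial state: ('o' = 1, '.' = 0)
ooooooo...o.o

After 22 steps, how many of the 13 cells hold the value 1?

7

step 0: ooooooo...o.o
step 1: oooooo.oo.oo.
step 2: .oooo.o..o..o
step 3: o.oo.ooo.oo.o
step 4: .o..o.o.o..o.
step 5: .oo.oooooo.oo
step 6: o..o.oooo.o..
step 7: oo.oo.oo.ooo.
step 8: ..o..o..o.o.o
step 9: o.oo.oo.ooooo
step 10: .o..o..o.oooo
step 11: ooo.oo.oo.oo.
step 12: .o.o..o..o..o
step 13: ooooo.oo.oo.o
step 14: oooo.o..o..o.
step 15: .oo.ooo.oo.oo
step 16: o..o.o.o..o..
step 17: oo.oooooo.oo.
step 18: ..o.oooo.o..o
step 19: o.oo.oo.ooo.o
step 20: .o..o..o.o.o.
step 21: .oo.oo.oooooo
step 22: o..o..o.oooo.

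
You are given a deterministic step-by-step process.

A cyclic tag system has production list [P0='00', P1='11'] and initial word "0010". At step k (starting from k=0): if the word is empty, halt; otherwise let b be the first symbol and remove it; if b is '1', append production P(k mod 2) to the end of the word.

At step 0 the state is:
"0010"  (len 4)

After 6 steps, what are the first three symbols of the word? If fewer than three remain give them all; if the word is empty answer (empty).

0) "0010"  (len 4)
1) "010"  (len 3)
2) "10"  (len 2)
3) "000"  (len 3)
4) "00"  (len 2)
5) "0"  (len 1)
6) (halted — word empty)

(empty)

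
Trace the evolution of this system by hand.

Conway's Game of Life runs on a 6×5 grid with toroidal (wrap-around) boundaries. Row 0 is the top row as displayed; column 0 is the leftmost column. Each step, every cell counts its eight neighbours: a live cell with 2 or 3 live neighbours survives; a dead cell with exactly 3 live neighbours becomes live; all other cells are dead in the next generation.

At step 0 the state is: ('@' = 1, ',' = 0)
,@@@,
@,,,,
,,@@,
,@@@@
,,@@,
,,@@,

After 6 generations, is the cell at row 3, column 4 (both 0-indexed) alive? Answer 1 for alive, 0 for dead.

1

k=0  ,@@@,
@,,,,
,,@@,
,@@@@
,,@@,
,,@@,
k=1  ,@,@@
,,,,@
@,,,,
,@,,@
,,,,,
,,,,@
k=2  ,,,@@
,,,@@
@,,,@
@,,,,
@,,,,
@,,@@
k=3  ,,@,,
,,,,,
@,,@,
@@,,,
@@,,,
@,,@,
k=4  ,,,,,
,,,,,
@@,,@
,,@,,
,,@,,
@,@,@
k=5  ,,,,,
@,,,,
@@,,,
@,@@,
,,@,,
,@,@,
k=6  ,,,,,
@@,,,
@,@,,
@,@@@
,,,,@
,,@,,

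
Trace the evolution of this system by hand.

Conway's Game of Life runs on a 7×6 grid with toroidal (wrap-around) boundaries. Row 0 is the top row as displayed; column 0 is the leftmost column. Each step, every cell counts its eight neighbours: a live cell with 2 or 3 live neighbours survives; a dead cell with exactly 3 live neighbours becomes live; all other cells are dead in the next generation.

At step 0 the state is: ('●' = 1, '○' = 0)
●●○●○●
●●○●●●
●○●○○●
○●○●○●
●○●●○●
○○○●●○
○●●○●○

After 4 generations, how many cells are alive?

7

[0] ●●○●○●
●●○●●●
●○●○○●
○●○●○●
●○●●○●
○○○●●○
○●●○●○
[1] ○○○○○○
○○○●○○
○○○○○○
○○○●○○
●●○○○●
●○○○○○
○●○○○○
[2] ○○○○○○
○○○○○○
○○○○○○
●○○○○○
●●○○○●
○○○○○●
○○○○○○
[3] ○○○○○○
○○○○○○
○○○○○○
●●○○○●
○●○○○●
○○○○○●
○○○○○○
[4] ○○○○○○
○○○○○○
●○○○○○
○●○○○●
○●○○●●
●○○○○○
○○○○○○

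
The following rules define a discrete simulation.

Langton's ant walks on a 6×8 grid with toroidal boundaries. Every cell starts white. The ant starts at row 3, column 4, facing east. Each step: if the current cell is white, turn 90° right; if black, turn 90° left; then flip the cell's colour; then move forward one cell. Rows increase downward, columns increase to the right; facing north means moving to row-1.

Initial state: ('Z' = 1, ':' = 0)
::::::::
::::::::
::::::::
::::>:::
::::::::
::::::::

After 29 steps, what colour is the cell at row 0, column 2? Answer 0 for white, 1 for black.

t=0: ::::::::
::::::::
::::::::
::::>:::
::::::::
::::::::
t=1: ::::::::
::::::::
::::::::
::::Z:::
::::v:::
::::::::
t=2: ::::::::
::::::::
::::::::
::::Z:::
:::<Z:::
::::::::
t=3: ::::::::
::::::::
::::::::
:::^Z:::
:::ZZ:::
::::::::
t=4: ::::::::
::::::::
::::::::
:::Z>:::
:::ZZ:::
::::::::
t=5: ::::::::
::::::::
::::^:::
:::Z::::
:::ZZ:::
::::::::
t=6: ::::::::
::::::::
::::Z>::
:::Z::::
:::ZZ:::
::::::::
t=7: ::::::::
::::::::
::::ZZ::
:::Z:v::
:::ZZ:::
::::::::
t=8: ::::::::
::::::::
::::ZZ::
:::Z<Z::
:::ZZ:::
::::::::
t=9: ::::::::
::::::::
::::^Z::
:::ZZZ::
:::ZZ:::
::::::::
t=10: ::::::::
::::::::
:::<:Z::
:::ZZZ::
:::ZZ:::
::::::::
t=11: ::::::::
:::^::::
:::Z:Z::
:::ZZZ::
:::ZZ:::
::::::::
t=12: ::::::::
:::Z>:::
:::Z:Z::
:::ZZZ::
:::ZZ:::
::::::::
t=13: ::::::::
:::ZZ:::
:::ZvZ::
:::ZZZ::
:::ZZ:::
::::::::
t=14: ::::::::
:::ZZ:::
:::<ZZ::
:::ZZZ::
:::ZZ:::
::::::::
t=15: ::::::::
:::ZZ:::
::::ZZ::
:::vZZ::
:::ZZ:::
::::::::
t=16: ::::::::
:::ZZ:::
::::ZZ::
::::>Z::
:::ZZ:::
::::::::
t=17: ::::::::
:::ZZ:::
::::^Z::
:::::Z::
:::ZZ:::
::::::::
t=18: ::::::::
:::ZZ:::
:::<:Z::
:::::Z::
:::ZZ:::
::::::::
t=19: ::::::::
:::^Z:::
:::Z:Z::
:::::Z::
:::ZZ:::
::::::::
t=20: ::::::::
::<:Z:::
:::Z:Z::
:::::Z::
:::ZZ:::
::::::::
t=21: ::^:::::
::Z:Z:::
:::Z:Z::
:::::Z::
:::ZZ:::
::::::::
t=22: ::Z>::::
::Z:Z:::
:::Z:Z::
:::::Z::
:::ZZ:::
::::::::
t=23: ::ZZ::::
::ZvZ:::
:::Z:Z::
:::::Z::
:::ZZ:::
::::::::
t=24: ::ZZ::::
::<ZZ:::
:::Z:Z::
:::::Z::
:::ZZ:::
::::::::
t=25: ::ZZ::::
:::ZZ:::
::vZ:Z::
:::::Z::
:::ZZ:::
::::::::
t=26: ::ZZ::::
:::ZZ:::
:<ZZ:Z::
:::::Z::
:::ZZ:::
::::::::
t=27: ::ZZ::::
:^:ZZ:::
:ZZZ:Z::
:::::Z::
:::ZZ:::
::::::::
t=28: ::ZZ::::
:Z>ZZ:::
:ZZZ:Z::
:::::Z::
:::ZZ:::
::::::::
t=29: ::ZZ::::
:ZZZZ:::
:ZvZ:Z::
:::::Z::
:::ZZ:::
::::::::

1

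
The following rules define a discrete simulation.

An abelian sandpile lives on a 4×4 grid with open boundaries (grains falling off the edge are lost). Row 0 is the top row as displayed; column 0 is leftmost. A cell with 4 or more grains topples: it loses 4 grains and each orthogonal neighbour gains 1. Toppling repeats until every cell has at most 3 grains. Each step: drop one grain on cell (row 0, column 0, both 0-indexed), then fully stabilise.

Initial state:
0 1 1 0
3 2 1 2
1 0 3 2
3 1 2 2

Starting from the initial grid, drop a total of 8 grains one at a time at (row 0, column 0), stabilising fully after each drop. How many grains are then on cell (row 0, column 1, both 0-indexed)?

0) 0 1 1 0
3 2 1 2
1 0 3 2
3 1 2 2
1) 1 1 1 0
3 2 1 2
1 0 3 2
3 1 2 2
2) 2 1 1 0
3 2 1 2
1 0 3 2
3 1 2 2
3) 3 1 1 0
3 2 1 2
1 0 3 2
3 1 2 2
4) 1 2 1 0
0 3 1 2
2 0 3 2
3 1 2 2
5) 2 2 1 0
0 3 1 2
2 0 3 2
3 1 2 2
6) 3 2 1 0
0 3 1 2
2 0 3 2
3 1 2 2
7) 0 3 1 0
1 3 1 2
2 0 3 2
3 1 2 2
8) 1 3 1 0
1 3 1 2
2 0 3 2
3 1 2 2

3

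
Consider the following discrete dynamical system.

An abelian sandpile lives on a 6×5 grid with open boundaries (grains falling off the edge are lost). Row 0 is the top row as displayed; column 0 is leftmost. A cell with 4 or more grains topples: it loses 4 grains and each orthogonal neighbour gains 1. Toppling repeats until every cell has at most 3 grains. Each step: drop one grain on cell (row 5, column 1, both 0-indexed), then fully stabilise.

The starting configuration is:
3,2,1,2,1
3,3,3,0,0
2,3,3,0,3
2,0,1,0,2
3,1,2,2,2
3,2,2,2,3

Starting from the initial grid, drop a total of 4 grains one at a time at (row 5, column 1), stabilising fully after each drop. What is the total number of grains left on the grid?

t=0: 3,2,1,2,1
3,3,3,0,0
2,3,3,0,3
2,0,1,0,2
3,1,2,2,2
3,2,2,2,3
t=1: 3,2,1,2,1
3,3,3,0,0
2,3,3,0,3
2,0,1,0,2
3,1,2,2,2
3,3,2,2,3
t=2: 3,2,1,2,1
3,3,3,0,0
2,3,3,0,3
3,0,1,0,2
0,3,2,2,2
1,1,3,2,3
t=3: 3,2,1,2,1
3,3,3,0,0
2,3,3,0,3
3,0,1,0,2
0,3,2,2,2
1,2,3,2,3
t=4: 3,2,1,2,1
3,3,3,0,0
2,3,3,0,3
3,0,1,0,2
0,3,2,2,2
1,3,3,2,3

56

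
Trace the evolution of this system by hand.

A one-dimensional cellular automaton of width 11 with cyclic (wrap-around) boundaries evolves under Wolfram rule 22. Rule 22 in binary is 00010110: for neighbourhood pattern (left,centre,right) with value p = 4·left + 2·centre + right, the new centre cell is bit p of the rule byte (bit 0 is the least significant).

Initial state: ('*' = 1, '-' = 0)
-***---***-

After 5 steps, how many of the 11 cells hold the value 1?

6

[0] -***---***-
[1] *---*-*---*
[2] -*-**-**-*-
[3] **-------**
[4] --*-----*--
[5] -***---***-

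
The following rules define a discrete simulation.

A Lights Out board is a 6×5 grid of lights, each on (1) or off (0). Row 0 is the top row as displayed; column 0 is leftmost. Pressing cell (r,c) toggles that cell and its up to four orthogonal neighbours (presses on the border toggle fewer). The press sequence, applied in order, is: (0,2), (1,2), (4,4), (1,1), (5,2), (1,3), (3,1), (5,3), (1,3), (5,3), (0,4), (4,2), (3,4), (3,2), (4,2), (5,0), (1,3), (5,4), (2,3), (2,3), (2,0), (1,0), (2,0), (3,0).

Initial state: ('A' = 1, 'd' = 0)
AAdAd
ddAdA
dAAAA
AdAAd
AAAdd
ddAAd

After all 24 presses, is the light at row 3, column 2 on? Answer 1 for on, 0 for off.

1

k=0  AAdAd
ddAdA
dAAAA
AdAAd
AAAdd
ddAAd
k=1  AdAdd
ddddA
dAAAA
AdAAd
AAAdd
ddAAd
k=2  Adddd
dAAAA
dAdAA
AdAAd
AAAdd
ddAAd
k=3  Adddd
dAAAA
dAdAA
AdAAA
AAAAA
ddAAA
k=4  AAddd
AddAA
dddAA
AdAAA
AAAAA
ddAAA
k=5  AAddd
AddAA
dddAA
AdAAA
AAdAA
dAddA
k=6  AAdAd
AdAdd
ddddA
AdAAA
AAdAA
dAddA
k=7  AAdAd
AdAdd
dAddA
dAdAA
AddAA
dAddA
k=8  AAdAd
AdAdd
dAddA
dAdAA
AdddA
dAAAd
k=9  AAddd
AddAA
dAdAA
dAdAA
AdddA
dAAAd
k=10  AAddd
AddAA
dAdAA
dAdAA
AddAA
dAddA
k=11  AAdAA
AddAd
dAdAA
dAdAA
AddAA
dAddA
k=12  AAdAA
AddAd
dAdAA
dAAAA
AAAdA
dAAdA
k=13  AAdAA
AddAd
dAdAd
dAAdd
AAAdd
dAAdA
k=14  AAdAA
AddAd
dAAAd
dddAd
AAddd
dAAdA
k=15  AAdAA
AddAd
dAAAd
ddAAd
AdAAd
dAddA
k=16  AAdAA
AddAd
dAAAd
ddAAd
ddAAd
AdddA
k=17  AAddA
AdAdA
dAAdd
ddAAd
ddAAd
AdddA
k=18  AAddA
AdAdA
dAAdd
ddAAd
ddAAA
AddAd
k=19  AAddA
AdAAA
dAdAA
ddAdd
ddAAA
AddAd
k=20  AAddA
AdAdA
dAAdd
ddAAd
ddAAA
AddAd
k=21  AAddA
ddAdA
AdAdd
AdAAd
ddAAA
AddAd
k=22  dAddA
AAAdA
ddAdd
AdAAd
ddAAA
AddAd
k=23  dAddA
dAAdA
AAAdd
ddAAd
ddAAA
AddAd
k=24  dAddA
dAAdA
dAAdd
AAAAd
AdAAA
AddAd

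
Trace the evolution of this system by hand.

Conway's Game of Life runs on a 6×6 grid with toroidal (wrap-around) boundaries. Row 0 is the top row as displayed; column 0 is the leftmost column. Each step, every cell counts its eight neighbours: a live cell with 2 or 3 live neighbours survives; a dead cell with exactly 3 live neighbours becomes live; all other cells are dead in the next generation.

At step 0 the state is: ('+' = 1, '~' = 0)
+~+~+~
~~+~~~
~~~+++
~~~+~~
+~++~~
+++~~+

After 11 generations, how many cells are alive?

8

gen 0: +~+~+~
~~+~~~
~~~+++
~~~+~~
+~++~~
+++~~+
gen 1: +~+~~~
~++~~~
~~+++~
~~~~~+
+~~+++
~~~~+~
gen 2: ~~++~~
~~~~~~
~++++~
+~+~~~
+~~+~~
++~~+~
gen 3: ~+++~~
~+~~+~
~+++~~
+~~~++
+~++~~
++~~++
gen 4: ~~~+~~
+~~~+~
~+++~~
+~~~++
~~++~~
~~~~++
gen 5: ~~~+~~
~+~~+~
~+++~~
+~~~++
+~~+~~
~~+~+~
gen 6: ~~+++~
~+~~+~
~+++~~
+~~~++
++~+~~
~~+~+~
gen 7: ~++~++
~+~~+~
~+++~~
~~~~++
++++~~
~~~~++
gen 8: ~++~~~
~~~~++
++++~+
~~~~++
++++~~
~~~~~~
gen 9: ~~~~~~
~~~~++
~+++~~
~~~~~~
++++++
+~~+~~
gen 10: ~~~~++
~~+++~
~~+++~
~~~~~+
++++++
+~~+~~
gen 11: ~~+~~+
~~+~~~
~~+~~+
~~~~~~
~+++~~
~~~~~~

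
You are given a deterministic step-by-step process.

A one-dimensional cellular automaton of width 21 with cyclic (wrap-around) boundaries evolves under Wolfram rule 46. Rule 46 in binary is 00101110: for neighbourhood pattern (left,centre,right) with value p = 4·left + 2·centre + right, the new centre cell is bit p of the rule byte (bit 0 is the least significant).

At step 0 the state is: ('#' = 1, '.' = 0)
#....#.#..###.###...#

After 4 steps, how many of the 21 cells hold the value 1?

[0] #....#.#..###.###...#
[1] ....####.##..##....##
[2] ...##...##..##....##.
[3] ..##...##..##....##..
[4] .##...##..##....##...

8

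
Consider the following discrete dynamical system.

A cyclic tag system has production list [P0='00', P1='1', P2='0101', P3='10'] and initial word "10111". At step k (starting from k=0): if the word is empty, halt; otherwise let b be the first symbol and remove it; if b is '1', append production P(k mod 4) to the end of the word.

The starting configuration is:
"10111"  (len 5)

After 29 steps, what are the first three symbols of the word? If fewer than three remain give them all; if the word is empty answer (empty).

100

step 0: "10111"  (len 5)
step 1: "011100"  (len 6)
step 2: "11100"  (len 5)
step 3: "11000101"  (len 8)
step 4: "100010110"  (len 9)
step 5: "0001011000"  (len 10)
step 6: "001011000"  (len 9)
step 7: "01011000"  (len 8)
step 8: "1011000"  (len 7)
step 9: "01100000"  (len 8)
step 10: "1100000"  (len 7)
step 11: "1000000101"  (len 10)
step 12: "00000010110"  (len 11)
step 13: "0000010110"  (len 10)
step 14: "000010110"  (len 9)
step 15: "00010110"  (len 8)
step 16: "0010110"  (len 7)
step 17: "010110"  (len 6)
step 18: "10110"  (len 5)
step 19: "01100101"  (len 8)
step 20: "1100101"  (len 7)
step 21: "10010100"  (len 8)
step 22: "00101001"  (len 8)
step 23: "0101001"  (len 7)
step 24: "101001"  (len 6)
step 25: "0100100"  (len 7)
step 26: "100100"  (len 6)
step 27: "001000101"  (len 9)
step 28: "01000101"  (len 8)
step 29: "1000101"  (len 7)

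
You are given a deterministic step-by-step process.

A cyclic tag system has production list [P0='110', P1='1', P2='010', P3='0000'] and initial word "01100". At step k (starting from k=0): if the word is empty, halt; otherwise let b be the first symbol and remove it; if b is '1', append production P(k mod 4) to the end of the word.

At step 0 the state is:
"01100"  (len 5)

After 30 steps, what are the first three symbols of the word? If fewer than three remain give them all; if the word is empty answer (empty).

k=0  "01100"  (len 5)
k=1  "1100"  (len 4)
k=2  "1001"  (len 4)
k=3  "001010"  (len 6)
k=4  "01010"  (len 5)
k=5  "1010"  (len 4)
k=6  "0101"  (len 4)
k=7  "101"  (len 3)
k=8  "010000"  (len 6)
k=9  "10000"  (len 5)
k=10  "00001"  (len 5)
k=11  "0001"  (len 4)
k=12  "001"  (len 3)
k=13  "01"  (len 2)
k=14  "1"  (len 1)
k=15  "010"  (len 3)
k=16  "10"  (len 2)
k=17  "0110"  (len 4)
k=18  "110"  (len 3)
k=19  "10010"  (len 5)
k=20  "00100000"  (len 8)
k=21  "0100000"  (len 7)
k=22  "100000"  (len 6)
k=23  "00000010"  (len 8)
k=24  "0000010"  (len 7)
k=25  "000010"  (len 6)
k=26  "00010"  (len 5)
k=27  "0010"  (len 4)
k=28  "010"  (len 3)
k=29  "10"  (len 2)
k=30  "01"  (len 2)

01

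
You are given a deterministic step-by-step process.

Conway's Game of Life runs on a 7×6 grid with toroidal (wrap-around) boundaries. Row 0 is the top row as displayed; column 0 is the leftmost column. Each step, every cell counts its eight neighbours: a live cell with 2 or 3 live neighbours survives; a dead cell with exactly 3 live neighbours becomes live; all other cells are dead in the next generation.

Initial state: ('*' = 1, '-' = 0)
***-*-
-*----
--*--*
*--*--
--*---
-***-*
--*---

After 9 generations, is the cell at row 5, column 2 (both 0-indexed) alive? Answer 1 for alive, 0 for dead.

gen 0: ***-*-
-*----
--*--*
*--*--
--*---
-***-*
--*---
gen 1: *-**--
---*-*
***---
-***--
*---*-
-*-*--
----**
gen 2: *-**--
---***
*---*-
---*-*
*---*-
*--*--
**--**
gen 3: --*---
***---
*-----
*--*--
*--**-
---*--
----*-
gen 4: --**--
*-*---
*-*--*
**-**-
--****
---*-*
---*--
gen 5: -***--
*-*--*
--*-*-
------
-*----
-----*
---*--
gen 6: **-**-
*---**
-*-*-*
------
------
------
---**-
gen 7: ***---
------
-----*
------
------
------
--****
gen 8: ***-**
**----
------
------
------
---**-
*-****
gen 9: ------
--*---
------
------
------
--*---
------

1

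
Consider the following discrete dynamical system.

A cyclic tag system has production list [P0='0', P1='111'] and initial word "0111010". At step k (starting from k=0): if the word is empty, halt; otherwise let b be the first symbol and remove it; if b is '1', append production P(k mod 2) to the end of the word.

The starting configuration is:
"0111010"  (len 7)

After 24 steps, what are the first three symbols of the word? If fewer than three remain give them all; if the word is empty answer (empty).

111

gen 0: "0111010"  (len 7)
gen 1: "111010"  (len 6)
gen 2: "11010111"  (len 8)
gen 3: "10101110"  (len 8)
gen 4: "0101110111"  (len 10)
gen 5: "101110111"  (len 9)
gen 6: "01110111111"  (len 11)
gen 7: "1110111111"  (len 10)
gen 8: "110111111111"  (len 12)
gen 9: "101111111110"  (len 12)
gen 10: "01111111110111"  (len 14)
gen 11: "1111111110111"  (len 13)
gen 12: "111111110111111"  (len 15)
gen 13: "111111101111110"  (len 15)
gen 14: "11111101111110111"  (len 17)
gen 15: "11111011111101110"  (len 17)
gen 16: "1111011111101110111"  (len 19)
gen 17: "1110111111011101110"  (len 19)
gen 18: "110111111011101110111"  (len 21)
gen 19: "101111110111011101110"  (len 21)
gen 20: "01111110111011101110111"  (len 23)
gen 21: "1111110111011101110111"  (len 22)
gen 22: "111110111011101110111111"  (len 24)
gen 23: "111101110111011101111110"  (len 24)
gen 24: "11101110111011101111110111"  (len 26)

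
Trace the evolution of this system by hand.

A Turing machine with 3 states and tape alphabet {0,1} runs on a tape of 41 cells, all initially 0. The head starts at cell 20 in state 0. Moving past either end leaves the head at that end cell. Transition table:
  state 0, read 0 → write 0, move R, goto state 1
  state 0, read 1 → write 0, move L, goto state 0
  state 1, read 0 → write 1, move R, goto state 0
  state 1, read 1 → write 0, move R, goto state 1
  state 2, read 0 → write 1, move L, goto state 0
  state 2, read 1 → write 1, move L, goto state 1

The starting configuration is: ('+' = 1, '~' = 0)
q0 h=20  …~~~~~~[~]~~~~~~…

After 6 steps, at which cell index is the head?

26

step 0: q0 h=20  …~~~~~~[~]~~~~~~…
step 1: q1 h=21  …~~~~~~[~]~~~~~~…
step 2: q0 h=22  …~~~~~+[~]~~~~~~…
step 3: q1 h=23  …~~~~+~[~]~~~~~~…
step 4: q0 h=24  …~~~+~+[~]~~~~~~…
step 5: q1 h=25  …~~+~+~[~]~~~~~~…
step 6: q0 h=26  …~+~+~+[~]~~~~~~…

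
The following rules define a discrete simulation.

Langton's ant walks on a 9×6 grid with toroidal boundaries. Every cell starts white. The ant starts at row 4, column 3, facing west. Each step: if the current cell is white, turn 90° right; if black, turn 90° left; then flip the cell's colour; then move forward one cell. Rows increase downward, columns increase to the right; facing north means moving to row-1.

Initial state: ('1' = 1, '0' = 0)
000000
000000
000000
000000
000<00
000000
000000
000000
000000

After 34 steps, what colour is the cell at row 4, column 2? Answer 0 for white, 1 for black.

1

t=0: 000000
000000
000000
000000
000<00
000000
000000
000000
000000
t=1: 000000
000000
000000
000^00
000100
000000
000000
000000
000000
t=2: 000000
000000
000000
0001>0
000100
000000
000000
000000
000000
t=3: 000000
000000
000000
000110
0001v0
000000
000000
000000
000000
t=4: 000000
000000
000000
000110
000<10
000000
000000
000000
000000
t=5: 000000
000000
000000
000110
000010
000v00
000000
000000
000000
t=6: 000000
000000
000000
000110
000010
00<100
000000
000000
000000
t=7: 000000
000000
000000
000110
00^010
001100
000000
000000
000000
t=8: 000000
000000
000000
000110
001>10
001100
000000
000000
000000
t=9: 000000
000000
000000
000110
001110
001v00
000000
000000
000000
t=10: 000000
000000
000000
000110
001110
0010>0
000000
000000
000000
t=11: 000000
000000
000000
000110
001110
001010
0000v0
000000
000000
t=12: 000000
000000
000000
000110
001110
001010
000<10
000000
000000
t=13: 000000
000000
000000
000110
001110
001^10
000110
000000
000000
t=14: 000000
000000
000000
000110
001110
0011>0
000110
000000
000000
t=15: 000000
000000
000000
000110
0011^0
001100
000110
000000
000000
t=16: 000000
000000
000000
000110
001<00
001100
000110
000000
000000
t=17: 000000
000000
000000
000110
001000
001v00
000110
000000
000000
t=18: 000000
000000
000000
000110
001000
0010>0
000110
000000
000000
t=19: 000000
000000
000000
000110
001000
001010
0001v0
000000
000000
t=20: 000000
000000
000000
000110
001000
001010
00010>
000000
000000
t=21: 000000
000000
000000
000110
001000
001010
000101
00000v
000000
t=22: 000000
000000
000000
000110
001000
001010
000101
0000<1
000000
t=23: 000000
000000
000000
000110
001000
001010
0001^1
000011
000000
t=24: 000000
000000
000000
000110
001000
001010
00011>
000011
000000
t=25: 000000
000000
000000
000110
001000
00101^
000110
000011
000000
t=26: 000000
000000
000000
000110
001000
>01011
000110
000011
000000
t=27: 000000
000000
000000
000110
001000
101011
v00110
000011
000000
t=28: 000000
000000
000000
000110
001000
101011
10011<
000011
000000
t=29: 000000
000000
000000
000110
001000
10101^
100111
000011
000000
t=30: 000000
000000
000000
000110
001000
1010<0
100111
000011
000000
t=31: 000000
000000
000000
000110
001000
101000
1001v1
000011
000000
t=32: 000000
000000
000000
000110
001000
101000
10010>
000011
000000
t=33: 000000
000000
000000
000110
001000
10100^
100100
000011
000000
t=34: 000000
000000
000000
000110
001000
>01001
100100
000011
000000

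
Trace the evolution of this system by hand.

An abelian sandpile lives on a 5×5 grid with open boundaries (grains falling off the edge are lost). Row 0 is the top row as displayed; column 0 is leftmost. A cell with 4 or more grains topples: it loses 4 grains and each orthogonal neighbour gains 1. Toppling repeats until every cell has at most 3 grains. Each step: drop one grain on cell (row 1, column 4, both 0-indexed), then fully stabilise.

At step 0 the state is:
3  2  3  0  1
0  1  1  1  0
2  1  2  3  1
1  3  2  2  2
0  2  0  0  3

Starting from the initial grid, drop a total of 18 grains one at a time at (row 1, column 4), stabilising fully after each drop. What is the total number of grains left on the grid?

t=0: 3  2  3  0  1
0  1  1  1  0
2  1  2  3  1
1  3  2  2  2
0  2  0  0  3
t=1: 3  2  3  0  1
0  1  1  1  1
2  1  2  3  1
1  3  2  2  2
0  2  0  0  3
t=2: 3  2  3  0  1
0  1  1  1  2
2  1  2  3  1
1  3  2  2  2
0  2  0  0  3
t=3: 3  2  3  0  1
0  1  1  1  3
2  1  2  3  1
1  3  2  2  2
0  2  0  0  3
t=4: 3  2  3  0  2
0  1  1  2  0
2  1  2  3  2
1  3  2  2  2
0  2  0  0  3
t=5: 3  2  3  0  2
0  1  1  2  1
2  1  2  3  2
1  3  2  2  2
0  2  0  0  3
t=6: 3  2  3  0  2
0  1  1  2  2
2  1  2  3  2
1  3  2  2  2
0  2  0  0  3
t=7: 3  2  3  0  2
0  1  1  2  3
2  1  2  3  2
1  3  2  2  2
0  2  0  0  3
t=8: 3  2  3  0  3
0  1  1  3  0
2  1  2  3  3
1  3  2  2  2
0  2  0  0  3
t=9: 3  2  3  0  3
0  1  1  3  1
2  1  2  3  3
1  3  2  2  2
0  2  0  0  3
t=10: 3  2  3  0  3
0  1  1  3  2
2  1  2  3  3
1  3  2  2  2
0  2  0  0  3
t=11: 3  2  3  0  3
0  1  1  3  3
2  1  2  3  3
1  3  2  2  2
0  2  0  0  3
t=12: 3  2  3  2  0
0  1  2  1  3
2  1  3  1  1
1  3  2  3  3
0  2  0  0  3
t=13: 3  2  3  2  1
0  1  2  2  0
2  1  3  1  2
1  3  2  3  3
0  2  0  0  3
t=14: 3  2  3  2  1
0  1  2  2  1
2  1  3  1  2
1  3  2  3  3
0  2  0  0  3
t=15: 3  2  3  2  1
0  1  2  2  2
2  1  3  1  2
1  3  2  3  3
0  2  0  0  3
t=16: 3  2  3  2  1
0  1  2  2  3
2  1  3  1  2
1  3  2  3  3
0  2  0  0  3
t=17: 3  2  3  2  2
0  1  2  3  0
2  1  3  1  3
1  3  2  3  3
0  2  0  0  3
t=18: 3  2  3  2  2
0  1  2  3  1
2  1  3  1  3
1  3  2  3  3
0  2  0  0  3

46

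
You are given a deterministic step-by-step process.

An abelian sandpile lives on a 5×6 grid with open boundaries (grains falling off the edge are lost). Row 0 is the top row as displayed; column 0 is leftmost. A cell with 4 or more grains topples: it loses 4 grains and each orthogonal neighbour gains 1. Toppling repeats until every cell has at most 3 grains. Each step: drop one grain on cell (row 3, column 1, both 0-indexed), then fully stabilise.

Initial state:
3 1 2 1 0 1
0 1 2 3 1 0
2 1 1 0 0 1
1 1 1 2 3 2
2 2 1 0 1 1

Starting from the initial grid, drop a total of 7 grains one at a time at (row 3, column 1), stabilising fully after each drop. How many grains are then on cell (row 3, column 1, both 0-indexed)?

[0] 3 1 2 1 0 1
0 1 2 3 1 0
2 1 1 0 0 1
1 1 1 2 3 2
2 2 1 0 1 1
[1] 3 1 2 1 0 1
0 1 2 3 1 0
2 1 1 0 0 1
1 2 1 2 3 2
2 2 1 0 1 1
[2] 3 1 2 1 0 1
0 1 2 3 1 0
2 1 1 0 0 1
1 3 1 2 3 2
2 2 1 0 1 1
[3] 3 1 2 1 0 1
0 1 2 3 1 0
2 2 1 0 0 1
2 0 2 2 3 2
2 3 1 0 1 1
[4] 3 1 2 1 0 1
0 1 2 3 1 0
2 2 1 0 0 1
2 1 2 2 3 2
2 3 1 0 1 1
[5] 3 1 2 1 0 1
0 1 2 3 1 0
2 2 1 0 0 1
2 2 2 2 3 2
2 3 1 0 1 1
[6] 3 1 2 1 0 1
0 1 2 3 1 0
2 2 1 0 0 1
2 3 2 2 3 2
2 3 1 0 1 1
[7] 3 1 2 1 0 1
0 1 2 3 1 0
2 3 1 0 0 1
3 1 3 2 3 2
3 0 2 0 1 1

1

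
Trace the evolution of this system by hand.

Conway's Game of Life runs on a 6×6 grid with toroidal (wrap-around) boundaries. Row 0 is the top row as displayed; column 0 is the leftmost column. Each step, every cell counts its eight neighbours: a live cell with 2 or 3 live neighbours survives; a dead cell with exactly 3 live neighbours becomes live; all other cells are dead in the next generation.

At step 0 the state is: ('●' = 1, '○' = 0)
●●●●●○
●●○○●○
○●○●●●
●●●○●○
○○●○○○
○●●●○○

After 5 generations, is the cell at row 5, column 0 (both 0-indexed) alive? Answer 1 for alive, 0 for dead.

[0] ●●●●●○
●●○○●○
○●○●●●
●●●○●○
○○●○○○
○●●●○○
[1] ○○○○●○
○○○○○○
○○○○○○
●○○○●○
●○○○○○
●○○○●○
[2] ○○○○○●
○○○○○○
○○○○○○
○○○○○●
●●○○○○
○○○○○○
[3] ○○○○○○
○○○○○○
○○○○○○
●○○○○○
●○○○○○
●○○○○○
[4] ○○○○○○
○○○○○○
○○○○○○
○○○○○○
●●○○○●
○○○○○○
[5] ○○○○○○
○○○○○○
○○○○○○
●○○○○○
●○○○○○
●○○○○○

1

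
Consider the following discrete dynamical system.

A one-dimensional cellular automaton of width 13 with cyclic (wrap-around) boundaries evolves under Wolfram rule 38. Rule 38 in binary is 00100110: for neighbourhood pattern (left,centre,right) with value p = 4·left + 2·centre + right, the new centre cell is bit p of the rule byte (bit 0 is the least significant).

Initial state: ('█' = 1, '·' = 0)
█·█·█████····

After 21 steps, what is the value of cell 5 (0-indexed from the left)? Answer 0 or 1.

k=0  █·█·█████····
k=1  ████········█
k=2  ···········█·
k=3  ··········██·
k=4  ·········█···
k=5  ········██···
k=6  ·······█·····
k=7  ······██·····
k=8  ·····█·······
k=9  ····██·······
k=10  ···█·········
k=11  ··██·········
k=12  ·█···········
k=13  ██···········
k=14  ············█
k=15  ···········██
k=16  ··········█··
k=17  ·········██··
k=18  ········█····
k=19  ·······██····
k=20  ······█······
k=21  ·····██······

1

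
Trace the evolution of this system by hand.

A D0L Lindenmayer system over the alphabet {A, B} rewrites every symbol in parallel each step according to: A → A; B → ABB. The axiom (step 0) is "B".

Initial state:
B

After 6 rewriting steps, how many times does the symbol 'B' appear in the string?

0) B
1) ABB
2) AABBABB
3) AAABBABBAABBABB
4) AAAABBABBAABBABBAAABBABBAABBABB
5) AAAAABBABBAABBABBAAABBABBAABBABBAAAABBABBAABBABBAAABBABBAABBABB
6) AAAAAABBABBAABBABBAAABBABBAABBABBAAAABBABBAABBABBAAABBABBA…BBABBAABBABBAAABBABBAABBABBAAAABBABBAABBABBAAABBABBAABBABB  (len 127)

64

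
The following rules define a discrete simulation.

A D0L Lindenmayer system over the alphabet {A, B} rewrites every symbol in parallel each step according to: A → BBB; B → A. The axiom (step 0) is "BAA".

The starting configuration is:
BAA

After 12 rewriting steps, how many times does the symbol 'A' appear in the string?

1458

0) BAA
1) ABBBBBB
2) BBBAAAAAA
3) AAABBBBBBBBBBBBBBBBBB
4) BBBBBBBBBAAAAAAAAAAAAAAAAAA
5) AAAAAAAAABBBBBBBBBBBBBBBBBBBBBBBBBBBBBBBBBBBBBBBBBBBBBBBBBBBBBB
6) BBBBBBBBBBBBBBBBBBBBBBBBBBBAAAAAAAAAAAAAAAAAAAAAAAAAAAAAAAAAAAAAAAAAAAAAAAAAAAAAA
7) AAAAAAAAAAAAAAAAAAAAAAAAAAABBBBBBBBBBBBBBBBBBBBBBBBBBBBBBB…BBBBBBBBBBBBBBBBBBBBBBBBBBBBBBBBBBBBBBBBBBBBBBBBBBBBBBBBBB  (len 189)
8) BBBBBBBBBBBBBBBBBBBBBBBBBBBBBBBBBBBBBBBBBBBBBBBBBBBBBBBBBB…AAAAAAAAAAAAAAAAAAAAAAAAAAAAAAAAAAAAAAAAAAAAAAAAAAAAAAAAAA  (len 243)
9) AAAAAAAAAAAAAAAAAAAAAAAAAAAAAAAAAAAAAAAAAAAAAAAAAAAAAAAAAA…BBBBBBBBBBBBBBBBBBBBBBBBBBBBBBBBBBBBBBBBBBBBBBBBBBBBBBBBBB  (len 567)
10) BBBBBBBBBBBBBBBBBBBBBBBBBBBBBBBBBBBBBBBBBBBBBBBBBBBBBBBBBB…AAAAAAAAAAAAAAAAAAAAAAAAAAAAAAAAAAAAAAAAAAAAAAAAAAAAAAAAAA  (len 729)
11) AAAAAAAAAAAAAAAAAAAAAAAAAAAAAAAAAAAAAAAAAAAAAAAAAAAAAAAAAA…BBBBBBBBBBBBBBBBBBBBBBBBBBBBBBBBBBBBBBBBBBBBBBBBBBBBBBBBBB  (len 1701)
12) BBBBBBBBBBBBBBBBBBBBBBBBBBBBBBBBBBBBBBBBBBBBBBBBBBBBBBBBBB…AAAAAAAAAAAAAAAAAAAAAAAAAAAAAAAAAAAAAAAAAAAAAAAAAAAAAAAAAA  (len 2187)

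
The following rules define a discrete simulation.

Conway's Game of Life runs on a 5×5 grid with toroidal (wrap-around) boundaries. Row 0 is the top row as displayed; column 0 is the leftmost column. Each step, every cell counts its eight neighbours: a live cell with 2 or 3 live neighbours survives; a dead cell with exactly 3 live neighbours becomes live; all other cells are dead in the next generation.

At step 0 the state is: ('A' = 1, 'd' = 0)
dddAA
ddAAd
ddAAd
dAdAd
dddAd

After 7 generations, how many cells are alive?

k=0  dddAA
ddAAd
ddAAd
dAdAd
dddAd
k=1  ddddA
ddddd
dAddA
dddAA
dddAd
k=2  ddddd
Adddd
AddAA
AdAAA
dddAd
k=3  ddddd
Adddd
ddAdd
AAAdd
ddAAd
k=4  ddddd
ddddd
AdAdd
ddddd
ddAAd
k=5  ddddd
ddddd
ddddd
dAAAd
ddddd
k=6  ddddd
ddddd
ddAdd
ddAdd
ddAdd
k=7  ddddd
ddddd
ddddd
dAAAd
ddddd

3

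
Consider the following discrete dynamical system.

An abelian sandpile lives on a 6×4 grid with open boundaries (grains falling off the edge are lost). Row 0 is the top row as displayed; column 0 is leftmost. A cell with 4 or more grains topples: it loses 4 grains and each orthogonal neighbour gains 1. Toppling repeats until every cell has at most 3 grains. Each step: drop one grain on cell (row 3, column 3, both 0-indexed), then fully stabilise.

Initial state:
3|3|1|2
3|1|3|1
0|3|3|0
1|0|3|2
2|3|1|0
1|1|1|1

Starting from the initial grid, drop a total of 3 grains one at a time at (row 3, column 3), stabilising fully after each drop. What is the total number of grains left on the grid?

[0] 3|3|1|2
3|1|3|1
0|3|3|0
1|0|3|2
2|3|1|0
1|1|1|1
[1] 3|3|1|2
3|1|3|1
0|3|3|0
1|0|3|3
2|3|1|0
1|1|1|1
[2] 3|3|2|2
3|3|0|2
1|0|2|2
1|2|1|1
2|3|2|1
1|1|1|1
[3] 3|3|2|2
3|3|0|2
1|0|2|2
1|2|1|2
2|3|2|1
1|1|1|1

41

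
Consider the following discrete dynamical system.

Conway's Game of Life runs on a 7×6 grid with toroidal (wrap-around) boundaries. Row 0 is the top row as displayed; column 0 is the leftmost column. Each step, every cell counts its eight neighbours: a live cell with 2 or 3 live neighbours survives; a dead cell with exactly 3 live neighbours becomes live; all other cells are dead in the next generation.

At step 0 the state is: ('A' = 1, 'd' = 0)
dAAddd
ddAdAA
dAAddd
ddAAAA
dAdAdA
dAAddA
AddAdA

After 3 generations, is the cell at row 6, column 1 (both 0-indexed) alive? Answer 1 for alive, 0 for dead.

gen 0: dAAddd
ddAdAA
dAAddd
ddAAAA
dAdAdA
dAAddA
AddAdA
gen 1: dAAddd
Addddd
AAdddd
dddddA
dAdddA
dAdAdA
dddAAA
gen 2: AAAAAA
AdAddd
AAdddA
dAdddA
ddAddA
dddAdA
dAdAdA
gen 3: dddddd
dddddd
ddAddA
dAAdAA
ddAddA
dddAdA
dAdddd

1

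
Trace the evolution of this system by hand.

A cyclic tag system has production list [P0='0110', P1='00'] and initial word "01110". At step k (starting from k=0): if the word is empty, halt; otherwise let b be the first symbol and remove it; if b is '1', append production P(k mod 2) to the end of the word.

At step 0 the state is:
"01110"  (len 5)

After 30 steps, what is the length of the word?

7

step 0: "01110"  (len 5)
step 1: "1110"  (len 4)
step 2: "11000"  (len 5)
step 3: "10000110"  (len 8)
step 4: "000011000"  (len 9)
step 5: "00011000"  (len 8)
step 6: "0011000"  (len 7)
step 7: "011000"  (len 6)
step 8: "11000"  (len 5)
step 9: "10000110"  (len 8)
step 10: "000011000"  (len 9)
step 11: "00011000"  (len 8)
step 12: "0011000"  (len 7)
step 13: "011000"  (len 6)
step 14: "11000"  (len 5)
step 15: "10000110"  (len 8)
step 16: "000011000"  (len 9)
step 17: "00011000"  (len 8)
step 18: "0011000"  (len 7)
step 19: "011000"  (len 6)
step 20: "11000"  (len 5)
step 21: "10000110"  (len 8)
step 22: "000011000"  (len 9)
step 23: "00011000"  (len 8)
step 24: "0011000"  (len 7)
step 25: "011000"  (len 6)
step 26: "11000"  (len 5)
step 27: "10000110"  (len 8)
step 28: "000011000"  (len 9)
step 29: "00011000"  (len 8)
step 30: "0011000"  (len 7)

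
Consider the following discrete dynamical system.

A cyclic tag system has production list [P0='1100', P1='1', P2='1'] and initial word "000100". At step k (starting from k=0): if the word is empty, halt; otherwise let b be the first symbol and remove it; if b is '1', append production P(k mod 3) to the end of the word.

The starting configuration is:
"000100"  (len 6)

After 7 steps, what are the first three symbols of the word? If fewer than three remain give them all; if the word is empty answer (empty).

100

gen 0: "000100"  (len 6)
gen 1: "00100"  (len 5)
gen 2: "0100"  (len 4)
gen 3: "100"  (len 3)
gen 4: "001100"  (len 6)
gen 5: "01100"  (len 5)
gen 6: "1100"  (len 4)
gen 7: "1001100"  (len 7)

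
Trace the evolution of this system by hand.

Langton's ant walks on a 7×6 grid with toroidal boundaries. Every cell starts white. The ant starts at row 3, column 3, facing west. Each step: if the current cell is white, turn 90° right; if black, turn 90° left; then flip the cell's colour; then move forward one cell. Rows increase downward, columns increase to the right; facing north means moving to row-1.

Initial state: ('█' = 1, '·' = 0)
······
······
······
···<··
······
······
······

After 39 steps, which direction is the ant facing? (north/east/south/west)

0) ······
······
······
···<··
······
······
······
1) ······
······
···^··
···█··
······
······
······
2) ······
······
···█>·
···█··
······
······
······
3) ······
······
···██·
···█v·
······
······
······
4) ······
······
···██·
···<█·
······
······
······
5) ······
······
···██·
····█·
···v··
······
······
6) ······
······
···██·
····█·
··<█··
······
······
7) ······
······
···██·
··^·█·
··██··
······
······
8) ······
······
···██·
··█>█·
··██··
······
······
9) ······
······
···██·
··███·
··█v··
······
······
10) ······
······
···██·
··███·
··█·>·
······
······
11) ······
······
···██·
··███·
··█·█·
····v·
······
12) ······
······
···██·
··███·
··█·█·
···<█·
······
13) ······
······
···██·
··███·
··█^█·
···██·
······
14) ······
······
···██·
··███·
··██>·
···██·
······
15) ······
······
···██·
··██^·
··██··
···██·
······
16) ······
······
···██·
··█<··
··██··
···██·
······
17) ······
······
···██·
··█···
··█v··
···██·
······
18) ······
······
···██·
··█···
··█·>·
···██·
······
19) ······
······
···██·
··█···
··█·█·
···█v·
······
20) ······
······
···██·
··█···
··█·█·
···█·>
······
21) ······
······
···██·
··█···
··█·█·
···█·█
·····v
22) ······
······
···██·
··█···
··█·█·
···█·█
····<█
23) ······
······
···██·
··█···
··█·█·
···█^█
····██
24) ······
······
···██·
··█···
··█·█·
···██>
····██
25) ······
······
···██·
··█···
··█·█^
···██·
····██
26) ······
······
···██·
··█···
>·█·██
···██·
····██
27) ······
······
···██·
··█···
█·█·██
v··██·
····██
28) ······
······
···██·
··█···
█·█·██
█··██<
····██
29) ······
······
···██·
··█···
█·█·█^
█··███
····██
30) ······
······
···██·
··█···
█·█·<·
█··███
····██
31) ······
······
···██·
··█···
█·█···
█··█v█
····██
32) ······
······
···██·
··█···
█·█···
█··█·>
····██
33) ······
······
···██·
··█···
█·█··^
█··█··
····██
34) ······
······
···██·
··█···
>·█··█
█··█··
····██
35) ······
······
···██·
^·█···
··█··█
█··█··
····██
36) ······
······
···██·
█>█···
··█··█
█··█··
····██
37) ······
······
···██·
███···
·v█··█
█··█··
····██
38) ······
······
···██·
███···
<██··█
█··█··
····██
39) ······
······
···██·
^██···
███··█
█··█··
····██

north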